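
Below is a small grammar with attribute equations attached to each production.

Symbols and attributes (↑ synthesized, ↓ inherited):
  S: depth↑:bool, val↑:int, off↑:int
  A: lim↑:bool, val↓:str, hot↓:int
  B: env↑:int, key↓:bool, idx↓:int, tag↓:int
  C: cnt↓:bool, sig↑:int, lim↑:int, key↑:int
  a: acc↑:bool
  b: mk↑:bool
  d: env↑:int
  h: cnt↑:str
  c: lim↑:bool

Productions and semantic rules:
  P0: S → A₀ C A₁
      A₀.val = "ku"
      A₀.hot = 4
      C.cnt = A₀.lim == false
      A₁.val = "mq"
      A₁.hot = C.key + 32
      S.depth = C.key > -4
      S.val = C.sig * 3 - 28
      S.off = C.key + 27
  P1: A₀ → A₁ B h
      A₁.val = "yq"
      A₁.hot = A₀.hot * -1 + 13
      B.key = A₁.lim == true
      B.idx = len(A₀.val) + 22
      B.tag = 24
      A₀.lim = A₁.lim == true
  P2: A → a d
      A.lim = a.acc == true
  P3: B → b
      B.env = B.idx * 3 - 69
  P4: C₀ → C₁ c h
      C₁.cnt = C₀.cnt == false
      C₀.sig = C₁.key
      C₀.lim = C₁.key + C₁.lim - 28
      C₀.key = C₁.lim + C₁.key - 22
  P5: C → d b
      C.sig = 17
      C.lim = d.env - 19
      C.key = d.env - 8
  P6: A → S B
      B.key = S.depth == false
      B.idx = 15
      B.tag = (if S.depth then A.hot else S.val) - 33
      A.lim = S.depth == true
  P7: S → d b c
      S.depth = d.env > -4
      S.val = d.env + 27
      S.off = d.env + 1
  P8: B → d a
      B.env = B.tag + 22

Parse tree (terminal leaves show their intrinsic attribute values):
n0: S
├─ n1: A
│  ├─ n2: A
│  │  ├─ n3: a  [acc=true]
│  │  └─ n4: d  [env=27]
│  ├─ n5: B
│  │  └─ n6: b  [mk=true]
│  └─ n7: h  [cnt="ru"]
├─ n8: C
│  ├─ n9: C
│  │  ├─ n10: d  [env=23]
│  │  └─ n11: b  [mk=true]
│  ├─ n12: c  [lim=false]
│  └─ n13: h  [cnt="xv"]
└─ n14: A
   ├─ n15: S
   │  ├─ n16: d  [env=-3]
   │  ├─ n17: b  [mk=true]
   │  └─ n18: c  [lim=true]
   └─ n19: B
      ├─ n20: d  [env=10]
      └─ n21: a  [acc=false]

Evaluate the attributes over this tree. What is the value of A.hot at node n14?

1. n1.val = "ku"  ["ku"]
2. n1.hot = 4  [4]
3. n2.val = "yq"  ["yq"]
4. n2.hot = 9  [A₀.hot * -1 + 13]
5. n3.acc = true  [terminal]
6. n4.env = 27  [terminal]
7. n2.lim = true  [a.acc == true]
8. n5.key = true  [A₁.lim == true]
9. n5.idx = 24  [len(A₀.val) + 22]
10. n5.tag = 24  [24]
11. n6.mk = true  [terminal]
12. n5.env = 3  [B.idx * 3 - 69]
13. n7.cnt = "ru"  [terminal]
14. n1.lim = true  [A₁.lim == true]
15. n8.cnt = false  [A₀.lim == false]
16. n9.cnt = true  [C₀.cnt == false]
17. n10.env = 23  [terminal]
18. n11.mk = true  [terminal]
19. n9.sig = 17  [17]
20. n9.lim = 4  [d.env - 19]
21. n9.key = 15  [d.env - 8]
22. n12.lim = false  [terminal]
23. n13.cnt = "xv"  [terminal]
24. n8.sig = 15  [C₁.key]
25. n8.lim = -9  [C₁.key + C₁.lim - 28]
26. n8.key = -3  [C₁.lim + C₁.key - 22]
27. n14.val = "mq"  ["mq"]
28. n14.hot = 29  [C.key + 32]
29. n16.env = -3  [terminal]
30. n17.mk = true  [terminal]
31. n18.lim = true  [terminal]
32. n15.depth = true  [d.env > -4]
33. n15.val = 24  [d.env + 27]
34. n15.off = -2  [d.env + 1]
35. n19.key = false  [S.depth == false]
36. n19.idx = 15  [15]
37. n19.tag = -4  [(if S.depth then A.hot else S.val) - 33]
38. n20.env = 10  [terminal]
39. n21.acc = false  [terminal]
40. n19.env = 18  [B.tag + 22]
41. n14.lim = true  [S.depth == true]
42. n0.depth = true  [C.key > -4]
43. n0.val = 17  [C.sig * 3 - 28]
44. n0.off = 24  [C.key + 27]

29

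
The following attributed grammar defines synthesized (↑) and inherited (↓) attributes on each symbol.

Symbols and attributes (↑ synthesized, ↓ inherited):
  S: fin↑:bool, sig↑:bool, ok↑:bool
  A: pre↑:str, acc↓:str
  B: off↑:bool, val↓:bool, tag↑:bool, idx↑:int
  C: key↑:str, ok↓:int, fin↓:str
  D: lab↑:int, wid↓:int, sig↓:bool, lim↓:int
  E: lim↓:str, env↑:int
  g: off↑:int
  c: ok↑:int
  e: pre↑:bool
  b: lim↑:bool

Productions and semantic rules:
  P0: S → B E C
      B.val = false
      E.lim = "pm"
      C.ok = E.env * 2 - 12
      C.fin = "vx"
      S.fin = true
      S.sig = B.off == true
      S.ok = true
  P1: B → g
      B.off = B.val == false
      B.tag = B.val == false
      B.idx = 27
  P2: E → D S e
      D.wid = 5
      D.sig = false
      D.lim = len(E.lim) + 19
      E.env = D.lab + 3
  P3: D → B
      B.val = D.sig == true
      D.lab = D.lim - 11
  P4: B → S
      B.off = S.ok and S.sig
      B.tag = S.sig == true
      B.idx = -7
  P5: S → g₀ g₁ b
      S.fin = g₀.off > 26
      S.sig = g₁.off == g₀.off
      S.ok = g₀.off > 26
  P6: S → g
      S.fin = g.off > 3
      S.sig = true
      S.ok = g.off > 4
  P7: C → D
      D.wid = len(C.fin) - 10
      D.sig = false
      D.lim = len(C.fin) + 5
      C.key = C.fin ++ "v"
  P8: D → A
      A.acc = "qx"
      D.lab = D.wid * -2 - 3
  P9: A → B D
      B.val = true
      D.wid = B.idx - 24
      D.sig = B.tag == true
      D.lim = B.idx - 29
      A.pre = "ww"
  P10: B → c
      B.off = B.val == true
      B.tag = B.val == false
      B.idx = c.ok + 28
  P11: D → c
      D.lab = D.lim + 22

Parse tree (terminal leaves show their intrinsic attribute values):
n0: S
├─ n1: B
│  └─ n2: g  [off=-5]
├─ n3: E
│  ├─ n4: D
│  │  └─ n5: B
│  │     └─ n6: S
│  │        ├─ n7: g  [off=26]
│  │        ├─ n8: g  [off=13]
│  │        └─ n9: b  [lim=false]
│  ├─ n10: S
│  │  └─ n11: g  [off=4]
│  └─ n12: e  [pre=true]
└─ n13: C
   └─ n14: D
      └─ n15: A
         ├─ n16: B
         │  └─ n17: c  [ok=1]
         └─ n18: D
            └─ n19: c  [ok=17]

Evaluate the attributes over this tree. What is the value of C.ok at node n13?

14

1. n1.val = false  [false]
2. n2.off = -5  [terminal]
3. n1.off = true  [B.val == false]
4. n1.tag = true  [B.val == false]
5. n1.idx = 27  [27]
6. n3.lim = "pm"  ["pm"]
7. n4.wid = 5  [5]
8. n4.sig = false  [false]
9. n4.lim = 21  [len(E.lim) + 19]
10. n5.val = false  [D.sig == true]
11. n7.off = 26  [terminal]
12. n8.off = 13  [terminal]
13. n9.lim = false  [terminal]
14. n6.fin = false  [g₀.off > 26]
15. n6.sig = false  [g₁.off == g₀.off]
16. n6.ok = false  [g₀.off > 26]
17. n5.off = false  [S.ok and S.sig]
18. n5.tag = false  [S.sig == true]
19. n5.idx = -7  [-7]
20. n4.lab = 10  [D.lim - 11]
21. n11.off = 4  [terminal]
22. n10.fin = true  [g.off > 3]
23. n10.sig = true  [true]
24. n10.ok = false  [g.off > 4]
25. n12.pre = true  [terminal]
26. n3.env = 13  [D.lab + 3]
27. n13.ok = 14  [E.env * 2 - 12]
28. n13.fin = "vx"  ["vx"]
29. n14.wid = -8  [len(C.fin) - 10]
30. n14.sig = false  [false]
31. n14.lim = 7  [len(C.fin) + 5]
32. n15.acc = "qx"  ["qx"]
33. n16.val = true  [true]
34. n17.ok = 1  [terminal]
35. n16.off = true  [B.val == true]
36. n16.tag = false  [B.val == false]
37. n16.idx = 29  [c.ok + 28]
38. n18.wid = 5  [B.idx - 24]
39. n18.sig = false  [B.tag == true]
40. n18.lim = 0  [B.idx - 29]
41. n19.ok = 17  [terminal]
42. n18.lab = 22  [D.lim + 22]
43. n15.pre = "ww"  ["ww"]
44. n14.lab = 13  [D.wid * -2 - 3]
45. n13.key = "vxv"  [C.fin ++ "v"]
46. n0.fin = true  [true]
47. n0.sig = true  [B.off == true]
48. n0.ok = true  [true]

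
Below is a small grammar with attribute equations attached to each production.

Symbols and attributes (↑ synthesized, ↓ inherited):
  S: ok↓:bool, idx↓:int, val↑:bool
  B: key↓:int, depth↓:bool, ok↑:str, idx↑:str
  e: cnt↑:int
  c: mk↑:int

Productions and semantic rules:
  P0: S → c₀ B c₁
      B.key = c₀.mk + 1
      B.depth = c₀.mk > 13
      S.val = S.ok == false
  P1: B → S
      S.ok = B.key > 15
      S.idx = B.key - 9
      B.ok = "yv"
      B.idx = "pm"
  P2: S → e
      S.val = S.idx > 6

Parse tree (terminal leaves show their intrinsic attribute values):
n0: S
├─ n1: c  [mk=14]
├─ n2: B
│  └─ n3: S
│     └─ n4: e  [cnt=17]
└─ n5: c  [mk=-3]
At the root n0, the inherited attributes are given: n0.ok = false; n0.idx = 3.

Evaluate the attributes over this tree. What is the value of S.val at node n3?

1. n0.ok = false  [given at root]
2. n0.idx = 3  [given at root]
3. n1.mk = 14  [terminal]
4. n2.key = 15  [c₀.mk + 1]
5. n2.depth = true  [c₀.mk > 13]
6. n3.ok = false  [B.key > 15]
7. n3.idx = 6  [B.key - 9]
8. n4.cnt = 17  [terminal]
9. n3.val = false  [S.idx > 6]
10. n2.ok = "yv"  ["yv"]
11. n2.idx = "pm"  ["pm"]
12. n5.mk = -3  [terminal]
13. n0.val = true  [S.ok == false]

false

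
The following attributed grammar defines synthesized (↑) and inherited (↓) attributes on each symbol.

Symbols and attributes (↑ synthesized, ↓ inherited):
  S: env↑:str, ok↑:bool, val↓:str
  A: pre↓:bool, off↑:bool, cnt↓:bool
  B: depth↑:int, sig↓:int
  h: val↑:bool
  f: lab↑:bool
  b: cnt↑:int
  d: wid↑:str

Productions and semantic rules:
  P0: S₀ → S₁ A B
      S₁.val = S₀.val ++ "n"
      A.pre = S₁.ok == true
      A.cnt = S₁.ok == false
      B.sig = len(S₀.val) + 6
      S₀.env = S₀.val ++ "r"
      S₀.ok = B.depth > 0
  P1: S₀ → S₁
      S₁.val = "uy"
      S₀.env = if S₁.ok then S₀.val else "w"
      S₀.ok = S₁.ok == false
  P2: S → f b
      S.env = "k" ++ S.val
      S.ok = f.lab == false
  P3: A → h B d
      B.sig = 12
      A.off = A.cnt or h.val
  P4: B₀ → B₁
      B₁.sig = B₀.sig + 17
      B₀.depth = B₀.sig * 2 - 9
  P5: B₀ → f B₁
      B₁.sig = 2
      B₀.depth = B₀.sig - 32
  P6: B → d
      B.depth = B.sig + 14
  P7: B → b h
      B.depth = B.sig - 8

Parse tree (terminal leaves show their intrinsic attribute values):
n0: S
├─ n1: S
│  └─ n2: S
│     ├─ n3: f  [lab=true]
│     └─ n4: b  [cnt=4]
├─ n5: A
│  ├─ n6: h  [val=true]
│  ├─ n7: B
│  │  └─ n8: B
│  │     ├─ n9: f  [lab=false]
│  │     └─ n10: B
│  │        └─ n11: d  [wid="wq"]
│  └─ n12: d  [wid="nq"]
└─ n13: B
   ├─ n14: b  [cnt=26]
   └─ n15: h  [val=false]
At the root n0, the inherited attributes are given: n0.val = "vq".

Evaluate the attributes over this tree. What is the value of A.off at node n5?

true

1. n0.val = "vq"  [given at root]
2. n1.val = "vqn"  [S₀.val ++ "n"]
3. n2.val = "uy"  ["uy"]
4. n3.lab = true  [terminal]
5. n4.cnt = 4  [terminal]
6. n2.env = "kuy"  ["k" ++ S.val]
7. n2.ok = false  [f.lab == false]
8. n1.env = "w"  [if S₁.ok then S₀.val else "w"]
9. n1.ok = true  [S₁.ok == false]
10. n5.pre = true  [S₁.ok == true]
11. n5.cnt = false  [S₁.ok == false]
12. n6.val = true  [terminal]
13. n7.sig = 12  [12]
14. n8.sig = 29  [B₀.sig + 17]
15. n9.lab = false  [terminal]
16. n10.sig = 2  [2]
17. n11.wid = "wq"  [terminal]
18. n10.depth = 16  [B.sig + 14]
19. n8.depth = -3  [B₀.sig - 32]
20. n7.depth = 15  [B₀.sig * 2 - 9]
21. n12.wid = "nq"  [terminal]
22. n5.off = true  [A.cnt or h.val]
23. n13.sig = 8  [len(S₀.val) + 6]
24. n14.cnt = 26  [terminal]
25. n15.val = false  [terminal]
26. n13.depth = 0  [B.sig - 8]
27. n0.env = "vqr"  [S₀.val ++ "r"]
28. n0.ok = false  [B.depth > 0]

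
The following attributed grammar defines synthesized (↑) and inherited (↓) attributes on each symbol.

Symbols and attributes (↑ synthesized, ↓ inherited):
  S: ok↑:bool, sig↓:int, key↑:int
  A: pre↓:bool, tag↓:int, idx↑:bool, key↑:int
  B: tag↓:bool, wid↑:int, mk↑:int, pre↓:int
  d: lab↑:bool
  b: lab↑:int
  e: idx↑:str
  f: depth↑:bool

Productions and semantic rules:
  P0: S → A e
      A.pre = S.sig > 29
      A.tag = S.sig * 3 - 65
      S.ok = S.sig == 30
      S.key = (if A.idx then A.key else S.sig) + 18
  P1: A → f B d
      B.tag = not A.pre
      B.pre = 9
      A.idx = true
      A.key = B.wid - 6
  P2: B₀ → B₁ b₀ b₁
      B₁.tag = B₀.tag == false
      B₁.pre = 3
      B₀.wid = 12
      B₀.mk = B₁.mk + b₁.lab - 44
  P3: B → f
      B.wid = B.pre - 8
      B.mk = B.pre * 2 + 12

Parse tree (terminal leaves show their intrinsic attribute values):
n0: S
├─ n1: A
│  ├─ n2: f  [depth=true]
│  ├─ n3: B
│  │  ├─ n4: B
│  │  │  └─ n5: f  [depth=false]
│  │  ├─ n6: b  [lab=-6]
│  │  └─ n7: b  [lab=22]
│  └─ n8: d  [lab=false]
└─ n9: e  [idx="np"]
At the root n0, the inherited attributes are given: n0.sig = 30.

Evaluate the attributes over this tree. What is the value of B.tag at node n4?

true

1. n0.sig = 30  [given at root]
2. n1.pre = true  [S.sig > 29]
3. n1.tag = 25  [S.sig * 3 - 65]
4. n2.depth = true  [terminal]
5. n3.tag = false  [not A.pre]
6. n3.pre = 9  [9]
7. n4.tag = true  [B₀.tag == false]
8. n4.pre = 3  [3]
9. n5.depth = false  [terminal]
10. n4.wid = -5  [B.pre - 8]
11. n4.mk = 18  [B.pre * 2 + 12]
12. n6.lab = -6  [terminal]
13. n7.lab = 22  [terminal]
14. n3.wid = 12  [12]
15. n3.mk = -4  [B₁.mk + b₁.lab - 44]
16. n8.lab = false  [terminal]
17. n1.idx = true  [true]
18. n1.key = 6  [B.wid - 6]
19. n9.idx = "np"  [terminal]
20. n0.ok = true  [S.sig == 30]
21. n0.key = 24  [(if A.idx then A.key else S.sig) + 18]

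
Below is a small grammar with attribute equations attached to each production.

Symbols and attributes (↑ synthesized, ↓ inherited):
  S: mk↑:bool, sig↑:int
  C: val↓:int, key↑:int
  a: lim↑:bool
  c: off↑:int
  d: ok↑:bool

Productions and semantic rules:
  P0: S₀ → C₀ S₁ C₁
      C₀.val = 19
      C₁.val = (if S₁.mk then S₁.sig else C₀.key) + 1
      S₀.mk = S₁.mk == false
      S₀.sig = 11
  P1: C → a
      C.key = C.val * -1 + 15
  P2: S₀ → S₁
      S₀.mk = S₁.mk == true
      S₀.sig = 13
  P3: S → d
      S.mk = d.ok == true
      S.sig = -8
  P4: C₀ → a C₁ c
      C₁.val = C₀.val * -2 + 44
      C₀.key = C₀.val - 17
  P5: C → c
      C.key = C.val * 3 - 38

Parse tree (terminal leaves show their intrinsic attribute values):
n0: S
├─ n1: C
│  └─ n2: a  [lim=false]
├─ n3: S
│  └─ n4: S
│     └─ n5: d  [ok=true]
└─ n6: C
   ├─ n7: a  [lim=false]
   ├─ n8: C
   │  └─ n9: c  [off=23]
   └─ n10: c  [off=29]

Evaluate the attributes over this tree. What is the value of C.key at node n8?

10

1. n1.val = 19  [19]
2. n2.lim = false  [terminal]
3. n1.key = -4  [C.val * -1 + 15]
4. n5.ok = true  [terminal]
5. n4.mk = true  [d.ok == true]
6. n4.sig = -8  [-8]
7. n3.mk = true  [S₁.mk == true]
8. n3.sig = 13  [13]
9. n6.val = 14  [(if S₁.mk then S₁.sig else C₀.key) + 1]
10. n7.lim = false  [terminal]
11. n8.val = 16  [C₀.val * -2 + 44]
12. n9.off = 23  [terminal]
13. n8.key = 10  [C.val * 3 - 38]
14. n10.off = 29  [terminal]
15. n6.key = -3  [C₀.val - 17]
16. n0.mk = false  [S₁.mk == false]
17. n0.sig = 11  [11]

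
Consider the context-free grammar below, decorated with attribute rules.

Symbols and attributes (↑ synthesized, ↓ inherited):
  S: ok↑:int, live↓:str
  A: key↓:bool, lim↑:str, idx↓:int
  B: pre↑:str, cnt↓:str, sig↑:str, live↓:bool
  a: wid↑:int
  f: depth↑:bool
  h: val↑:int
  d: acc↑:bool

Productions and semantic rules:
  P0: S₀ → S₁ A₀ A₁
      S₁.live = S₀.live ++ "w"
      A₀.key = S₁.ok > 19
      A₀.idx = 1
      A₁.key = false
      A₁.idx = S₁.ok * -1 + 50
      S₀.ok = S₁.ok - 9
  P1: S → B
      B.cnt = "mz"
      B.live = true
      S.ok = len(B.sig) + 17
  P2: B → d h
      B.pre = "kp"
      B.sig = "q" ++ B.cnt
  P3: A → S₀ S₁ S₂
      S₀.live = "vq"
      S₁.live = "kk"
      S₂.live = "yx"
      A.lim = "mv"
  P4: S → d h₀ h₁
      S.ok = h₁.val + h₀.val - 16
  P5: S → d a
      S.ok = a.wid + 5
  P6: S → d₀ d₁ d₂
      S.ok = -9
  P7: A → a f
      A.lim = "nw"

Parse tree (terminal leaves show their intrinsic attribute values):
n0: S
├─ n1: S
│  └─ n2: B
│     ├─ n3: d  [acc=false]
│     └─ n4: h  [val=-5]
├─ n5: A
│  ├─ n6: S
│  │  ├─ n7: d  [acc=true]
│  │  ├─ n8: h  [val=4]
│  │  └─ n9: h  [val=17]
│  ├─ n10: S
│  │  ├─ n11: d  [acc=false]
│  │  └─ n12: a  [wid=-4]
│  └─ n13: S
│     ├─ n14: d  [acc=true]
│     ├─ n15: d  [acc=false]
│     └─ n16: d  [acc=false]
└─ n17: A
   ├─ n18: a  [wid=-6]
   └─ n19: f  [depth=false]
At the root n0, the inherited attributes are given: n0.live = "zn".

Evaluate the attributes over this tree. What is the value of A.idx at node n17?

30

1. n0.live = "zn"  [given at root]
2. n1.live = "znw"  [S₀.live ++ "w"]
3. n2.cnt = "mz"  ["mz"]
4. n2.live = true  [true]
5. n3.acc = false  [terminal]
6. n4.val = -5  [terminal]
7. n2.pre = "kp"  ["kp"]
8. n2.sig = "qmz"  ["q" ++ B.cnt]
9. n1.ok = 20  [len(B.sig) + 17]
10. n5.key = true  [S₁.ok > 19]
11. n5.idx = 1  [1]
12. n6.live = "vq"  ["vq"]
13. n7.acc = true  [terminal]
14. n8.val = 4  [terminal]
15. n9.val = 17  [terminal]
16. n6.ok = 5  [h₁.val + h₀.val - 16]
17. n10.live = "kk"  ["kk"]
18. n11.acc = false  [terminal]
19. n12.wid = -4  [terminal]
20. n10.ok = 1  [a.wid + 5]
21. n13.live = "yx"  ["yx"]
22. n14.acc = true  [terminal]
23. n15.acc = false  [terminal]
24. n16.acc = false  [terminal]
25. n13.ok = -9  [-9]
26. n5.lim = "mv"  ["mv"]
27. n17.key = false  [false]
28. n17.idx = 30  [S₁.ok * -1 + 50]
29. n18.wid = -6  [terminal]
30. n19.depth = false  [terminal]
31. n17.lim = "nw"  ["nw"]
32. n0.ok = 11  [S₁.ok - 9]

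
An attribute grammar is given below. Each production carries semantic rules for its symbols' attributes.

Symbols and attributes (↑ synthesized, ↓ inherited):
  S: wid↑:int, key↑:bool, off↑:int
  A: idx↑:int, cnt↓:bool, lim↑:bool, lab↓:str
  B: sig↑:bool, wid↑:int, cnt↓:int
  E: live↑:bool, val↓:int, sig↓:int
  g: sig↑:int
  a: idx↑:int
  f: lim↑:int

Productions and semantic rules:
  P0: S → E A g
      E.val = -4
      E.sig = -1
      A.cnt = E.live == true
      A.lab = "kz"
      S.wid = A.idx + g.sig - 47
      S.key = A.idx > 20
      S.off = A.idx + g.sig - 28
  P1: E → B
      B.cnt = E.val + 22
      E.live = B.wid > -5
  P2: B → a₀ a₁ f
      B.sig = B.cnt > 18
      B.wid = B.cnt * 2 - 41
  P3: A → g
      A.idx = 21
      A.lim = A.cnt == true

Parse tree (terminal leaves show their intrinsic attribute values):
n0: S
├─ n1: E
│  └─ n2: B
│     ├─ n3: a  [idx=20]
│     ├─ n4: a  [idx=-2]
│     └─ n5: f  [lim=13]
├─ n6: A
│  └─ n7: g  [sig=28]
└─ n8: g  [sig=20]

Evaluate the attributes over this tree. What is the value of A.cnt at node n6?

false

1. n1.val = -4  [-4]
2. n1.sig = -1  [-1]
3. n2.cnt = 18  [E.val + 22]
4. n3.idx = 20  [terminal]
5. n4.idx = -2  [terminal]
6. n5.lim = 13  [terminal]
7. n2.sig = false  [B.cnt > 18]
8. n2.wid = -5  [B.cnt * 2 - 41]
9. n1.live = false  [B.wid > -5]
10. n6.cnt = false  [E.live == true]
11. n6.lab = "kz"  ["kz"]
12. n7.sig = 28  [terminal]
13. n6.idx = 21  [21]
14. n6.lim = false  [A.cnt == true]
15. n8.sig = 20  [terminal]
16. n0.wid = -6  [A.idx + g.sig - 47]
17. n0.key = true  [A.idx > 20]
18. n0.off = 13  [A.idx + g.sig - 28]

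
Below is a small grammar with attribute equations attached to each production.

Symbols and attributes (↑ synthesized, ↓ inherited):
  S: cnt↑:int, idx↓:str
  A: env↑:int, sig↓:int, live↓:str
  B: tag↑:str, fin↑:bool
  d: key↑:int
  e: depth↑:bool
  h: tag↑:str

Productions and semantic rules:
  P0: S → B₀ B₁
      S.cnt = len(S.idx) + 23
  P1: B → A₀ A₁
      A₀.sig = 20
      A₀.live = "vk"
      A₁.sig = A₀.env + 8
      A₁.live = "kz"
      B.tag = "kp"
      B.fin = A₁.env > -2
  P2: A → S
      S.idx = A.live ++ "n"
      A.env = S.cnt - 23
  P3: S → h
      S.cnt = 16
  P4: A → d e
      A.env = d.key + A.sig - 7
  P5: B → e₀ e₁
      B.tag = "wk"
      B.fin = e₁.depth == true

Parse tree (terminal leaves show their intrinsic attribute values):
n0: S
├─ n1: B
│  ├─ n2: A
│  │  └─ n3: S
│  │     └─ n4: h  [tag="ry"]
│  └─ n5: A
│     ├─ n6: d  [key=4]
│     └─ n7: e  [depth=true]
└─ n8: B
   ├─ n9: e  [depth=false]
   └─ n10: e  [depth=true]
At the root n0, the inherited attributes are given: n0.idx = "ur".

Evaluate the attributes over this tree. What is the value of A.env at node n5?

-2

1. n0.idx = "ur"  [given at root]
2. n2.sig = 20  [20]
3. n2.live = "vk"  ["vk"]
4. n3.idx = "vkn"  [A.live ++ "n"]
5. n4.tag = "ry"  [terminal]
6. n3.cnt = 16  [16]
7. n2.env = -7  [S.cnt - 23]
8. n5.sig = 1  [A₀.env + 8]
9. n5.live = "kz"  ["kz"]
10. n6.key = 4  [terminal]
11. n7.depth = true  [terminal]
12. n5.env = -2  [d.key + A.sig - 7]
13. n1.tag = "kp"  ["kp"]
14. n1.fin = false  [A₁.env > -2]
15. n9.depth = false  [terminal]
16. n10.depth = true  [terminal]
17. n8.tag = "wk"  ["wk"]
18. n8.fin = true  [e₁.depth == true]
19. n0.cnt = 25  [len(S.idx) + 23]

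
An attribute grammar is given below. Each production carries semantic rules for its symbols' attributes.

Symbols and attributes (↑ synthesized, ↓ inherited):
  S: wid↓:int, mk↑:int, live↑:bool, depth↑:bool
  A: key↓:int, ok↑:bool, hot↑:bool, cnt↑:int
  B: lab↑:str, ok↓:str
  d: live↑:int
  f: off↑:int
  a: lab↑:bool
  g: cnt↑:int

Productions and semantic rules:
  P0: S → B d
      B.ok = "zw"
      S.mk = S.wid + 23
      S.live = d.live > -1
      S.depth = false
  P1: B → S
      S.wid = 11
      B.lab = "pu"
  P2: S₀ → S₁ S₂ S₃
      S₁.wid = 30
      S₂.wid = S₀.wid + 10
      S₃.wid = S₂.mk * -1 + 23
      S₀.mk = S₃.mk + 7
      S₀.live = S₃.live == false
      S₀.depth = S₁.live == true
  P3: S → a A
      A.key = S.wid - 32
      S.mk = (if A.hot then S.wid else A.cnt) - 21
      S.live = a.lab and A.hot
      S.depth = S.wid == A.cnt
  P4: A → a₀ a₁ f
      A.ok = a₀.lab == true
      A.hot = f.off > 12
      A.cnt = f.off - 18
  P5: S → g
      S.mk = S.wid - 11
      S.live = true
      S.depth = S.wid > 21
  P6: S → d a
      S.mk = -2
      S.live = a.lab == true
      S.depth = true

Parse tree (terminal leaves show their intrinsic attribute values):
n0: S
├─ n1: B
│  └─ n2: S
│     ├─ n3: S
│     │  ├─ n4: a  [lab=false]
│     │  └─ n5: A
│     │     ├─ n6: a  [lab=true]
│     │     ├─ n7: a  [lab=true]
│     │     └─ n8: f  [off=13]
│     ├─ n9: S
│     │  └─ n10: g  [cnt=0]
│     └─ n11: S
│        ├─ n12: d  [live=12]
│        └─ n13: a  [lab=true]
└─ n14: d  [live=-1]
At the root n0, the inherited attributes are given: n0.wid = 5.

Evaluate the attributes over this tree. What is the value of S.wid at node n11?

13

1. n0.wid = 5  [given at root]
2. n1.ok = "zw"  ["zw"]
3. n2.wid = 11  [11]
4. n3.wid = 30  [30]
5. n4.lab = false  [terminal]
6. n5.key = -2  [S.wid - 32]
7. n6.lab = true  [terminal]
8. n7.lab = true  [terminal]
9. n8.off = 13  [terminal]
10. n5.ok = true  [a₀.lab == true]
11. n5.hot = true  [f.off > 12]
12. n5.cnt = -5  [f.off - 18]
13. n3.mk = 9  [(if A.hot then S.wid else A.cnt) - 21]
14. n3.live = false  [a.lab and A.hot]
15. n3.depth = false  [S.wid == A.cnt]
16. n9.wid = 21  [S₀.wid + 10]
17. n10.cnt = 0  [terminal]
18. n9.mk = 10  [S.wid - 11]
19. n9.live = true  [true]
20. n9.depth = false  [S.wid > 21]
21. n11.wid = 13  [S₂.mk * -1 + 23]
22. n12.live = 12  [terminal]
23. n13.lab = true  [terminal]
24. n11.mk = -2  [-2]
25. n11.live = true  [a.lab == true]
26. n11.depth = true  [true]
27. n2.mk = 5  [S₃.mk + 7]
28. n2.live = false  [S₃.live == false]
29. n2.depth = false  [S₁.live == true]
30. n1.lab = "pu"  ["pu"]
31. n14.live = -1  [terminal]
32. n0.mk = 28  [S.wid + 23]
33. n0.live = false  [d.live > -1]
34. n0.depth = false  [false]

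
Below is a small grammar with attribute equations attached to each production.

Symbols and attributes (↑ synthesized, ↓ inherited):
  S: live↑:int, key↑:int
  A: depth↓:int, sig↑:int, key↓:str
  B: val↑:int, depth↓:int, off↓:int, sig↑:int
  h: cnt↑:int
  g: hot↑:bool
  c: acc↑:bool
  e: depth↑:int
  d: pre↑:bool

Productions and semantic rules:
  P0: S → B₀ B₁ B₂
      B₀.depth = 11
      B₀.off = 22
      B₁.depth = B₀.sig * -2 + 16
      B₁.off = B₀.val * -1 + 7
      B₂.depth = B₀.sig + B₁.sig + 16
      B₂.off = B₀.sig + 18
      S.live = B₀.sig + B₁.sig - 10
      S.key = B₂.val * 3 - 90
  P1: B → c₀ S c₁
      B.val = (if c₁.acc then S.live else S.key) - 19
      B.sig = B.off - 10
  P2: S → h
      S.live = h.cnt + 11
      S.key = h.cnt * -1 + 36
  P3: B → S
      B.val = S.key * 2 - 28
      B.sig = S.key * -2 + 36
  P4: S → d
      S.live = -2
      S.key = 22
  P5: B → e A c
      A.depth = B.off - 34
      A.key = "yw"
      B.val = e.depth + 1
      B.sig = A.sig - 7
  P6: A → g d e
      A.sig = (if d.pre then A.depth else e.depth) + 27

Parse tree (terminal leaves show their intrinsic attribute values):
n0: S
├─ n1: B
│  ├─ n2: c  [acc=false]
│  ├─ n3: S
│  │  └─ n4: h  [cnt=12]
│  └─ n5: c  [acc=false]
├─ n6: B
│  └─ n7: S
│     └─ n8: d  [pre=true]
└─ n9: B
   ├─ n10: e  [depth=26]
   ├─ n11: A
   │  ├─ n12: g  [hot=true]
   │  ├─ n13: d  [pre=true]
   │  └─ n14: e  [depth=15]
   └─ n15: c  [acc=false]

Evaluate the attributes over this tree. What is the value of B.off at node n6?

2

1. n1.depth = 11  [11]
2. n1.off = 22  [22]
3. n2.acc = false  [terminal]
4. n4.cnt = 12  [terminal]
5. n3.live = 23  [h.cnt + 11]
6. n3.key = 24  [h.cnt * -1 + 36]
7. n5.acc = false  [terminal]
8. n1.val = 5  [(if c₁.acc then S.live else S.key) - 19]
9. n1.sig = 12  [B.off - 10]
10. n6.depth = -8  [B₀.sig * -2 + 16]
11. n6.off = 2  [B₀.val * -1 + 7]
12. n8.pre = true  [terminal]
13. n7.live = -2  [-2]
14. n7.key = 22  [22]
15. n6.val = 16  [S.key * 2 - 28]
16. n6.sig = -8  [S.key * -2 + 36]
17. n9.depth = 20  [B₀.sig + B₁.sig + 16]
18. n9.off = 30  [B₀.sig + 18]
19. n10.depth = 26  [terminal]
20. n11.depth = -4  [B.off - 34]
21. n11.key = "yw"  ["yw"]
22. n12.hot = true  [terminal]
23. n13.pre = true  [terminal]
24. n14.depth = 15  [terminal]
25. n11.sig = 23  [(if d.pre then A.depth else e.depth) + 27]
26. n15.acc = false  [terminal]
27. n9.val = 27  [e.depth + 1]
28. n9.sig = 16  [A.sig - 7]
29. n0.live = -6  [B₀.sig + B₁.sig - 10]
30. n0.key = -9  [B₂.val * 3 - 90]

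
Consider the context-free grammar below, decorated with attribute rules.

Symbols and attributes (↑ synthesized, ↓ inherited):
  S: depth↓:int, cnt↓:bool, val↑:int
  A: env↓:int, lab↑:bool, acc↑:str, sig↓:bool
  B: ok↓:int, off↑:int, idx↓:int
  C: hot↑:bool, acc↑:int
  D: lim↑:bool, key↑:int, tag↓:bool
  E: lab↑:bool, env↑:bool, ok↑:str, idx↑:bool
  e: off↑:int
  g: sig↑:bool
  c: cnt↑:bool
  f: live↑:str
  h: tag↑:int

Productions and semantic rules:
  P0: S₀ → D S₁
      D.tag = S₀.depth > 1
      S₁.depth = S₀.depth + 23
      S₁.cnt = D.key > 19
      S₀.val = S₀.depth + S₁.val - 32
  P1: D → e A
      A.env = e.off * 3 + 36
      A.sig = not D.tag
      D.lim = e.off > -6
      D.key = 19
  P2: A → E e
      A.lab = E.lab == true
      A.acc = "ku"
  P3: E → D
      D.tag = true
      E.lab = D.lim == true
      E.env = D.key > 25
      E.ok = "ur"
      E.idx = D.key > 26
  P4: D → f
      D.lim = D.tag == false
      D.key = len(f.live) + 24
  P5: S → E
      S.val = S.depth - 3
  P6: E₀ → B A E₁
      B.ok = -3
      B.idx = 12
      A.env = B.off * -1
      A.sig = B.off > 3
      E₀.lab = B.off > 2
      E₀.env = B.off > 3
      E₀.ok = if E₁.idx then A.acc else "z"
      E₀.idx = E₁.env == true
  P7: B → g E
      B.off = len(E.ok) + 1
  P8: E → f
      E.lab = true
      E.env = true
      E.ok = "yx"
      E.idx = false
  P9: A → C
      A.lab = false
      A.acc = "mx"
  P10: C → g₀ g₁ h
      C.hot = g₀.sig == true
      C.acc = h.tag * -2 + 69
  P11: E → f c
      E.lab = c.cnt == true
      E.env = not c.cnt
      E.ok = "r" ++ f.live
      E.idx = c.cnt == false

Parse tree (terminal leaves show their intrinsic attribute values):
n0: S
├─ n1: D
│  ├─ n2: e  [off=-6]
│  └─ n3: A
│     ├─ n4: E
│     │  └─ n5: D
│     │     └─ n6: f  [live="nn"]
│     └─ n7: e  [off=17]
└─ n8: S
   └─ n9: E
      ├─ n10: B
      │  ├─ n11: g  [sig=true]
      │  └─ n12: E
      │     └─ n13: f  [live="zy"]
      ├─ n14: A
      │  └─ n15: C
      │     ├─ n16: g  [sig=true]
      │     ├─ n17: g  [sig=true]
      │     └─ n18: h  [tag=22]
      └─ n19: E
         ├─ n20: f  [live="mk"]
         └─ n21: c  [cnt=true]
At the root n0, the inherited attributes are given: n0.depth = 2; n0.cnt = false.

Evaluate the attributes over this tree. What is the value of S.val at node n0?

-8

1. n0.depth = 2  [given at root]
2. n0.cnt = false  [given at root]
3. n1.tag = true  [S₀.depth > 1]
4. n2.off = -6  [terminal]
5. n3.env = 18  [e.off * 3 + 36]
6. n3.sig = false  [not D.tag]
7. n5.tag = true  [true]
8. n6.live = "nn"  [terminal]
9. n5.lim = false  [D.tag == false]
10. n5.key = 26  [len(f.live) + 24]
11. n4.lab = false  [D.lim == true]
12. n4.env = true  [D.key > 25]
13. n4.ok = "ur"  ["ur"]
14. n4.idx = false  [D.key > 26]
15. n7.off = 17  [terminal]
16. n3.lab = false  [E.lab == true]
17. n3.acc = "ku"  ["ku"]
18. n1.lim = false  [e.off > -6]
19. n1.key = 19  [19]
20. n8.depth = 25  [S₀.depth + 23]
21. n8.cnt = false  [D.key > 19]
22. n10.ok = -3  [-3]
23. n10.idx = 12  [12]
24. n11.sig = true  [terminal]
25. n13.live = "zy"  [terminal]
26. n12.lab = true  [true]
27. n12.env = true  [true]
28. n12.ok = "yx"  ["yx"]
29. n12.idx = false  [false]
30. n10.off = 3  [len(E.ok) + 1]
31. n14.env = -3  [B.off * -1]
32. n14.sig = false  [B.off > 3]
33. n16.sig = true  [terminal]
34. n17.sig = true  [terminal]
35. n18.tag = 22  [terminal]
36. n15.hot = true  [g₀.sig == true]
37. n15.acc = 25  [h.tag * -2 + 69]
38. n14.lab = false  [false]
39. n14.acc = "mx"  ["mx"]
40. n20.live = "mk"  [terminal]
41. n21.cnt = true  [terminal]
42. n19.lab = true  [c.cnt == true]
43. n19.env = false  [not c.cnt]
44. n19.ok = "rmk"  ["r" ++ f.live]
45. n19.idx = false  [c.cnt == false]
46. n9.lab = true  [B.off > 2]
47. n9.env = false  [B.off > 3]
48. n9.ok = "z"  [if E₁.idx then A.acc else "z"]
49. n9.idx = false  [E₁.env == true]
50. n8.val = 22  [S.depth - 3]
51. n0.val = -8  [S₀.depth + S₁.val - 32]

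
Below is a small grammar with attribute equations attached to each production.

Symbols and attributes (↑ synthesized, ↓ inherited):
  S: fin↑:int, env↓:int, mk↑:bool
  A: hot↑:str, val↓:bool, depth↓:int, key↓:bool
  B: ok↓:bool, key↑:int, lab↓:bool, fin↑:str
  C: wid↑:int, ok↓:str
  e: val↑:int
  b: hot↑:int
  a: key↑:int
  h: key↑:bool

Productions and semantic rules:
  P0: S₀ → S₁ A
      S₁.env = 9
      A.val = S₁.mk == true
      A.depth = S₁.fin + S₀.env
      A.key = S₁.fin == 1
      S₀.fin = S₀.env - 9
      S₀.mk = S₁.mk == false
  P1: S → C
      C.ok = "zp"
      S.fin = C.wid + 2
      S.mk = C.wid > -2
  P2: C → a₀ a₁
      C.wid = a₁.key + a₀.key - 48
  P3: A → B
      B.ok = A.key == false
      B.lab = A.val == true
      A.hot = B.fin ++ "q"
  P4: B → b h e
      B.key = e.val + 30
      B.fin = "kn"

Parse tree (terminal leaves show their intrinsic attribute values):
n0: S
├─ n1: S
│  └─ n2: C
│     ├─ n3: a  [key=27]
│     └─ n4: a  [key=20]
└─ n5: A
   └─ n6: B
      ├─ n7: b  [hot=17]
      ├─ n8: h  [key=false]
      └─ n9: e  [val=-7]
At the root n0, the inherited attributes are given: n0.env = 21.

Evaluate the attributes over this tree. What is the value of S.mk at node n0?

false

1. n0.env = 21  [given at root]
2. n1.env = 9  [9]
3. n2.ok = "zp"  ["zp"]
4. n3.key = 27  [terminal]
5. n4.key = 20  [terminal]
6. n2.wid = -1  [a₁.key + a₀.key - 48]
7. n1.fin = 1  [C.wid + 2]
8. n1.mk = true  [C.wid > -2]
9. n5.val = true  [S₁.mk == true]
10. n5.depth = 22  [S₁.fin + S₀.env]
11. n5.key = true  [S₁.fin == 1]
12. n6.ok = false  [A.key == false]
13. n6.lab = true  [A.val == true]
14. n7.hot = 17  [terminal]
15. n8.key = false  [terminal]
16. n9.val = -7  [terminal]
17. n6.key = 23  [e.val + 30]
18. n6.fin = "kn"  ["kn"]
19. n5.hot = "knq"  [B.fin ++ "q"]
20. n0.fin = 12  [S₀.env - 9]
21. n0.mk = false  [S₁.mk == false]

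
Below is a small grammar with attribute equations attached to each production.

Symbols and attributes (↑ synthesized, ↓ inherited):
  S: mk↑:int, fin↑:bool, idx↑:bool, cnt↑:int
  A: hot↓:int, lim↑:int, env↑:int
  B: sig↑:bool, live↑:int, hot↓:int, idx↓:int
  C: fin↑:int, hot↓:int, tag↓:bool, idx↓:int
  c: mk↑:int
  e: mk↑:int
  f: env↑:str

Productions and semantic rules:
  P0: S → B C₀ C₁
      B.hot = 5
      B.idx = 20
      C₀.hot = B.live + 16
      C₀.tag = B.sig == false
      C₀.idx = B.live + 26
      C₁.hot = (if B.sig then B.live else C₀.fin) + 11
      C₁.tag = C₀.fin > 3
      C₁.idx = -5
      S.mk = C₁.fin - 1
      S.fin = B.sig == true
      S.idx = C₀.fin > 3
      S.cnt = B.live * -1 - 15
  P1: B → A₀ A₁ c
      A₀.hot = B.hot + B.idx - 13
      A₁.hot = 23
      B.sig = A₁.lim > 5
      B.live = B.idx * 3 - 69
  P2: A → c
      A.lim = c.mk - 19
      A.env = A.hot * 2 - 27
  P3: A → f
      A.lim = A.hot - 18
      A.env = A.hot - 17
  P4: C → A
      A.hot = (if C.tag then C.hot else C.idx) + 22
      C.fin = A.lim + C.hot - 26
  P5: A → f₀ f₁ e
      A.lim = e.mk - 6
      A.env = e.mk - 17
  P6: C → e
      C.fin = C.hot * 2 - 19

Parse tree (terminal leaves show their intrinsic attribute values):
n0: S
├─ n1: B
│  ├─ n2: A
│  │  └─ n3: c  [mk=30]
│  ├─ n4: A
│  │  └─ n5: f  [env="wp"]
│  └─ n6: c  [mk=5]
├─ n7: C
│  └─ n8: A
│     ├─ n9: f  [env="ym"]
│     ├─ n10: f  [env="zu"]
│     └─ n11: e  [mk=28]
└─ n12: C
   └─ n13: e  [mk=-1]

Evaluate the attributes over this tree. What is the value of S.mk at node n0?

1. n1.hot = 5  [5]
2. n1.idx = 20  [20]
3. n2.hot = 12  [B.hot + B.idx - 13]
4. n3.mk = 30  [terminal]
5. n2.lim = 11  [c.mk - 19]
6. n2.env = -3  [A.hot * 2 - 27]
7. n4.hot = 23  [23]
8. n5.env = "wp"  [terminal]
9. n4.lim = 5  [A.hot - 18]
10. n4.env = 6  [A.hot - 17]
11. n6.mk = 5  [terminal]
12. n1.sig = false  [A₁.lim > 5]
13. n1.live = -9  [B.idx * 3 - 69]
14. n7.hot = 7  [B.live + 16]
15. n7.tag = true  [B.sig == false]
16. n7.idx = 17  [B.live + 26]
17. n8.hot = 29  [(if C.tag then C.hot else C.idx) + 22]
18. n9.env = "ym"  [terminal]
19. n10.env = "zu"  [terminal]
20. n11.mk = 28  [terminal]
21. n8.lim = 22  [e.mk - 6]
22. n8.env = 11  [e.mk - 17]
23. n7.fin = 3  [A.lim + C.hot - 26]
24. n12.hot = 14  [(if B.sig then B.live else C₀.fin) + 11]
25. n12.tag = false  [C₀.fin > 3]
26. n12.idx = -5  [-5]
27. n13.mk = -1  [terminal]
28. n12.fin = 9  [C.hot * 2 - 19]
29. n0.mk = 8  [C₁.fin - 1]
30. n0.fin = false  [B.sig == true]
31. n0.idx = false  [C₀.fin > 3]
32. n0.cnt = -6  [B.live * -1 - 15]

8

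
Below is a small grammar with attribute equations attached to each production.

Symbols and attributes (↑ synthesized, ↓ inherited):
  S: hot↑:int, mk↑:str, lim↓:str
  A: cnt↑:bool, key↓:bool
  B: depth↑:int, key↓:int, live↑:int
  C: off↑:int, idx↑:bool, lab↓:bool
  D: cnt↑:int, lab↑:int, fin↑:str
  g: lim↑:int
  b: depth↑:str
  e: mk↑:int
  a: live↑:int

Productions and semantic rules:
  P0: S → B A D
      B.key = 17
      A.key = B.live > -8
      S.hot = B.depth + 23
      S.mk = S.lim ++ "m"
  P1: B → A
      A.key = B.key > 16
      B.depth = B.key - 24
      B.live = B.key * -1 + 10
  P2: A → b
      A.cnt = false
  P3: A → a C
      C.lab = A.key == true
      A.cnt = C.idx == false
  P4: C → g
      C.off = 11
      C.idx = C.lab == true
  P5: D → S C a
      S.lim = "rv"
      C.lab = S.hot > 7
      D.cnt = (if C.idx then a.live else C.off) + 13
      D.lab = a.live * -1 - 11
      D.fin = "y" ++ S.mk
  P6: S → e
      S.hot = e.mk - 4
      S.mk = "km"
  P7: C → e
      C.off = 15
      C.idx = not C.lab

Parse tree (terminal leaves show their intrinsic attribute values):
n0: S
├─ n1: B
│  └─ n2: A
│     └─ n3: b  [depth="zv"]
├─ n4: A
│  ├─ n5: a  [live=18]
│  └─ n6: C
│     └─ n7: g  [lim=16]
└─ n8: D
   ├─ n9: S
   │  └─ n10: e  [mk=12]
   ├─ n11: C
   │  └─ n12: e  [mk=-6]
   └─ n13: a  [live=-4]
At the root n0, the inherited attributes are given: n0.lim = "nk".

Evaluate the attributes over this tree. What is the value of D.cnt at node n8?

1. n0.lim = "nk"  [given at root]
2. n1.key = 17  [17]
3. n2.key = true  [B.key > 16]
4. n3.depth = "zv"  [terminal]
5. n2.cnt = false  [false]
6. n1.depth = -7  [B.key - 24]
7. n1.live = -7  [B.key * -1 + 10]
8. n4.key = true  [B.live > -8]
9. n5.live = 18  [terminal]
10. n6.lab = true  [A.key == true]
11. n7.lim = 16  [terminal]
12. n6.off = 11  [11]
13. n6.idx = true  [C.lab == true]
14. n4.cnt = false  [C.idx == false]
15. n9.lim = "rv"  ["rv"]
16. n10.mk = 12  [terminal]
17. n9.hot = 8  [e.mk - 4]
18. n9.mk = "km"  ["km"]
19. n11.lab = true  [S.hot > 7]
20. n12.mk = -6  [terminal]
21. n11.off = 15  [15]
22. n11.idx = false  [not C.lab]
23. n13.live = -4  [terminal]
24. n8.cnt = 28  [(if C.idx then a.live else C.off) + 13]
25. n8.lab = -7  [a.live * -1 - 11]
26. n8.fin = "ykm"  ["y" ++ S.mk]
27. n0.hot = 16  [B.depth + 23]
28. n0.mk = "nkm"  [S.lim ++ "m"]

28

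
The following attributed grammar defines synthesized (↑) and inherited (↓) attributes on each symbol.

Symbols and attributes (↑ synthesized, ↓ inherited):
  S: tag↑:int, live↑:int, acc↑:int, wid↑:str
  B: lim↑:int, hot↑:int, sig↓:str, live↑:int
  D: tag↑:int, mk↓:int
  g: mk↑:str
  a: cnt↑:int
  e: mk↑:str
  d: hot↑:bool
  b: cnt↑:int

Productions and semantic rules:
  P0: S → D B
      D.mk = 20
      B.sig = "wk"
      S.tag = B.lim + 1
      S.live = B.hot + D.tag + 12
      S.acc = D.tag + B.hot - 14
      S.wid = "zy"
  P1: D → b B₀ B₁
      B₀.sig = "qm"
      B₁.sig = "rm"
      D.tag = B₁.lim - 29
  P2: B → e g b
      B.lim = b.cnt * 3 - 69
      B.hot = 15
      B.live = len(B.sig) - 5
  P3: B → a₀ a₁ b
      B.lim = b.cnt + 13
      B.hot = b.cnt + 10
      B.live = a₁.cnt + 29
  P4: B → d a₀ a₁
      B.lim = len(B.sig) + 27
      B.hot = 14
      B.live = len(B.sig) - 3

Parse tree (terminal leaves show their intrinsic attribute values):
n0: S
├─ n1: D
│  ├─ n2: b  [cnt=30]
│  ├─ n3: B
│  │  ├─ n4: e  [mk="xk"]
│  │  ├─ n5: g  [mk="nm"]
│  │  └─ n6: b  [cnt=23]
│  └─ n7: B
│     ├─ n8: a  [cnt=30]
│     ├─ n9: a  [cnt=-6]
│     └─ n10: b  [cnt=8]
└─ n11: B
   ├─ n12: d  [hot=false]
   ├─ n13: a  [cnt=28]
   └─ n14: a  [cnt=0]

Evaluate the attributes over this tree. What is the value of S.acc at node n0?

-8

1. n1.mk = 20  [20]
2. n2.cnt = 30  [terminal]
3. n3.sig = "qm"  ["qm"]
4. n4.mk = "xk"  [terminal]
5. n5.mk = "nm"  [terminal]
6. n6.cnt = 23  [terminal]
7. n3.lim = 0  [b.cnt * 3 - 69]
8. n3.hot = 15  [15]
9. n3.live = -3  [len(B.sig) - 5]
10. n7.sig = "rm"  ["rm"]
11. n8.cnt = 30  [terminal]
12. n9.cnt = -6  [terminal]
13. n10.cnt = 8  [terminal]
14. n7.lim = 21  [b.cnt + 13]
15. n7.hot = 18  [b.cnt + 10]
16. n7.live = 23  [a₁.cnt + 29]
17. n1.tag = -8  [B₁.lim - 29]
18. n11.sig = "wk"  ["wk"]
19. n12.hot = false  [terminal]
20. n13.cnt = 28  [terminal]
21. n14.cnt = 0  [terminal]
22. n11.lim = 29  [len(B.sig) + 27]
23. n11.hot = 14  [14]
24. n11.live = -1  [len(B.sig) - 3]
25. n0.tag = 30  [B.lim + 1]
26. n0.live = 18  [B.hot + D.tag + 12]
27. n0.acc = -8  [D.tag + B.hot - 14]
28. n0.wid = "zy"  ["zy"]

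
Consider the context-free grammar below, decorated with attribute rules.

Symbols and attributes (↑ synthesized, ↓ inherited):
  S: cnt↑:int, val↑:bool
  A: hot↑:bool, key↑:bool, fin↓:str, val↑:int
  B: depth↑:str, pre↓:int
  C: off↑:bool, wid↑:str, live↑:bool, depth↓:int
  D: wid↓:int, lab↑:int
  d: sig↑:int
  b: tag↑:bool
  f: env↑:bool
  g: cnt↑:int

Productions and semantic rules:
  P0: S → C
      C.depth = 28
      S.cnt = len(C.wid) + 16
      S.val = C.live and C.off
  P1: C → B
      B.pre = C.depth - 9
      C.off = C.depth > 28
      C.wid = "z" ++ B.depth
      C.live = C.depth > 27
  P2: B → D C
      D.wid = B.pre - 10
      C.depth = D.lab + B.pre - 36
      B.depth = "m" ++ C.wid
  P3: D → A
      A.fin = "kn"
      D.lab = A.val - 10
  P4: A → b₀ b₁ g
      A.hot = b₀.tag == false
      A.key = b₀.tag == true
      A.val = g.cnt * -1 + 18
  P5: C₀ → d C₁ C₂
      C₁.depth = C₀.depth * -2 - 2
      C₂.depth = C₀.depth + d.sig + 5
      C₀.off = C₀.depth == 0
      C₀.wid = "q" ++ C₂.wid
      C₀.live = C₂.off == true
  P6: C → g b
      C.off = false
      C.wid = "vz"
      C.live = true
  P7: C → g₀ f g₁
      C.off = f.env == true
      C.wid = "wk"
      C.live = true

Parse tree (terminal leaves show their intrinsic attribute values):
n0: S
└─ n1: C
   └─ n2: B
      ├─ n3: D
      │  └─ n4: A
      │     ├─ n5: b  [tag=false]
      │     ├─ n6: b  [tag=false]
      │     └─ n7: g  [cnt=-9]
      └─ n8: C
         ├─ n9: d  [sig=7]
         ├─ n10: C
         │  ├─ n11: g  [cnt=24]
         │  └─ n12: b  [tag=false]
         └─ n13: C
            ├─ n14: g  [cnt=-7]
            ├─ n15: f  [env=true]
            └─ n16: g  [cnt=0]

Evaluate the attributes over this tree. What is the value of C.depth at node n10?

1. n1.depth = 28  [28]
2. n2.pre = 19  [C.depth - 9]
3. n3.wid = 9  [B.pre - 10]
4. n4.fin = "kn"  ["kn"]
5. n5.tag = false  [terminal]
6. n6.tag = false  [terminal]
7. n7.cnt = -9  [terminal]
8. n4.hot = true  [b₀.tag == false]
9. n4.key = false  [b₀.tag == true]
10. n4.val = 27  [g.cnt * -1 + 18]
11. n3.lab = 17  [A.val - 10]
12. n8.depth = 0  [D.lab + B.pre - 36]
13. n9.sig = 7  [terminal]
14. n10.depth = -2  [C₀.depth * -2 - 2]
15. n11.cnt = 24  [terminal]
16. n12.tag = false  [terminal]
17. n10.off = false  [false]
18. n10.wid = "vz"  ["vz"]
19. n10.live = true  [true]
20. n13.depth = 12  [C₀.depth + d.sig + 5]
21. n14.cnt = -7  [terminal]
22. n15.env = true  [terminal]
23. n16.cnt = 0  [terminal]
24. n13.off = true  [f.env == true]
25. n13.wid = "wk"  ["wk"]
26. n13.live = true  [true]
27. n8.off = true  [C₀.depth == 0]
28. n8.wid = "qwk"  ["q" ++ C₂.wid]
29. n8.live = true  [C₂.off == true]
30. n2.depth = "mqwk"  ["m" ++ C.wid]
31. n1.off = false  [C.depth > 28]
32. n1.wid = "zmqwk"  ["z" ++ B.depth]
33. n1.live = true  [C.depth > 27]
34. n0.cnt = 21  [len(C.wid) + 16]
35. n0.val = false  [C.live and C.off]

-2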